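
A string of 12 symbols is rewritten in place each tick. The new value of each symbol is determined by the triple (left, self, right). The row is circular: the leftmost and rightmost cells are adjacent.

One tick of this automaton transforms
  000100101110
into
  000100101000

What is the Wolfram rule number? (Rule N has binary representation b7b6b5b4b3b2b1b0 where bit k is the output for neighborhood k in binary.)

position 9: 111 → 0  (bit 7 = 0)
position 10: 110 → 0  (bit 6 = 0)
position 7: 101 → 0  (bit 5 = 0)
position 4: 100 → 0  (bit 4 = 0)
position 8: 011 → 1  (bit 3 = 1)
position 3: 010 → 1  (bit 2 = 1)
position 2: 001 → 0  (bit 1 = 0)
position 0: 000 → 0  (bit 0 = 0)
bits b7..b0 = 00001100 = 12

12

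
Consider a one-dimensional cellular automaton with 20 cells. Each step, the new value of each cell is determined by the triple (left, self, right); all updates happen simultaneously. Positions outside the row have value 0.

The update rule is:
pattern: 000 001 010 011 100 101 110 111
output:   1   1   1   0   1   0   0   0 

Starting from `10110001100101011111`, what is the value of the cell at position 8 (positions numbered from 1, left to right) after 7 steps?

0

step 1: 10001110011101000000
step 2: 11110001100001111111
step 3: 00001110011110000000
step 4: 11110001100001111111  (repeats step 2; period 2)
step 7: 00001110011110000000
position 8 holds 0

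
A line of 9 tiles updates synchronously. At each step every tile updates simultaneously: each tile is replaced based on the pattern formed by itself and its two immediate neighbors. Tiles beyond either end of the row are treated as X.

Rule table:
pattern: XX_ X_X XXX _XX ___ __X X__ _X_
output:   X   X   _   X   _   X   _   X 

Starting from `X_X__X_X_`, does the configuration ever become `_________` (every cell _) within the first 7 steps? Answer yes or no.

step 1: XXX_XXXXX
step 2: __XXX____
step 3: _XX_X___X
step 4: XXXXX__XX
step 5: ____X_XX_
step 6: ___XXXXXX
step 7: __XX_____
step 7 is __XX_____, still not uniform _

no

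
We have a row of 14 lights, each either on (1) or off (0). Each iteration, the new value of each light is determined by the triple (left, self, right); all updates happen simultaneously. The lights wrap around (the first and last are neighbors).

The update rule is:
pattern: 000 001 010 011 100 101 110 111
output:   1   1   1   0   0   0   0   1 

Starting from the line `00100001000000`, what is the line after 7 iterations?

11101111011111
11000110001111
10011000110111
00100011000011
01101100011100
10000001101001
00111110001010

00111110001010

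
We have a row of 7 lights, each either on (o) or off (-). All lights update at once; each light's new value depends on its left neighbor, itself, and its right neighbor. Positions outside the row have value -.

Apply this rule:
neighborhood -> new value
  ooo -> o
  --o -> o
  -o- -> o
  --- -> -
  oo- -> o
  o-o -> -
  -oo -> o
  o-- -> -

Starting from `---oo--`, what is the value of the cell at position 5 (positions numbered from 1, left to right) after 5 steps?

o

--ooo--
-oooo--
ooooo--
ooooo--  (fixed point — unchanged through step 5)
position 5 holds o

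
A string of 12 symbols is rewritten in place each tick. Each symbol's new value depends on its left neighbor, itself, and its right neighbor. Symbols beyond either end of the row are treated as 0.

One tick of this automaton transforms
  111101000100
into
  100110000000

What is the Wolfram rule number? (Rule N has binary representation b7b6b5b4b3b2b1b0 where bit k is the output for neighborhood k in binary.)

104

position 1: 111 → 0  (bit 7 = 0)
position 3: 110 → 1  (bit 6 = 1)
position 4: 101 → 1  (bit 5 = 1)
position 6: 100 → 0  (bit 4 = 0)
position 0: 011 → 1  (bit 3 = 1)
position 5: 010 → 0  (bit 2 = 0)
position 8: 001 → 0  (bit 1 = 0)
position 7: 000 → 0  (bit 0 = 0)
bits b7..b0 = 01101000 = 104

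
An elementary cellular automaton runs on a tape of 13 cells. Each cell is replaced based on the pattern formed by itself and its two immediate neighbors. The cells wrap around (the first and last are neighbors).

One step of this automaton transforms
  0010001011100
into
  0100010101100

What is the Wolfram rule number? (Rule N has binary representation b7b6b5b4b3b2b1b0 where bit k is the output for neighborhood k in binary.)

226

position 9: 111 → 1  (bit 7 = 1)
position 10: 110 → 1  (bit 6 = 1)
position 7: 101 → 1  (bit 5 = 1)
position 3: 100 → 0  (bit 4 = 0)
position 8: 011 → 0  (bit 3 = 0)
position 2: 010 → 0  (bit 2 = 0)
position 1: 001 → 1  (bit 1 = 1)
position 0: 000 → 0  (bit 0 = 0)
bits b7..b0 = 11100010 = 226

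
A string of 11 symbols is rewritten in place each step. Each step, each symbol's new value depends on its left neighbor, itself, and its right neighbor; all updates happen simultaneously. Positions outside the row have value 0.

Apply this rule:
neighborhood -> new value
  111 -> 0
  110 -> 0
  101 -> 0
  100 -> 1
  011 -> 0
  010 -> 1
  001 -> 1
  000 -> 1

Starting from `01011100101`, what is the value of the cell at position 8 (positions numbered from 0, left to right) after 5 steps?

step 1: 11000011101
step 2: 00111100001
step 3: 11000011111
step 4: 00111100000
step 5: 11000011111
position 8 holds 1

1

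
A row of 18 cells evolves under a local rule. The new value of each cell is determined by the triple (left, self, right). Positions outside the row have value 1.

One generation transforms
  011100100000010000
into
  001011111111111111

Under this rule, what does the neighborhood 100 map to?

At position 4 the neighborhood is 100; the next row has 1 there.

1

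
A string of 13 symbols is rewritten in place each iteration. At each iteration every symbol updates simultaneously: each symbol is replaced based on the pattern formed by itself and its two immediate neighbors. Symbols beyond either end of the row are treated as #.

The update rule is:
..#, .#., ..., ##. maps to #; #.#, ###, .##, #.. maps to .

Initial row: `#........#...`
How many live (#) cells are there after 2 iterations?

iteration 1: #.########.##
iteration 2: #........#...
count of #: 2

2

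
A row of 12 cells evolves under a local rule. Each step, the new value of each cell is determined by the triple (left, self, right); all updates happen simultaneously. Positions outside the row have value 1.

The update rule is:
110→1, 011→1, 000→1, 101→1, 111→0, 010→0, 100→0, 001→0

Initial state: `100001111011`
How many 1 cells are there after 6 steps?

101101001110
111110001011
000010100110
011001000111
111000010100
001011001000
count of 1: 4

4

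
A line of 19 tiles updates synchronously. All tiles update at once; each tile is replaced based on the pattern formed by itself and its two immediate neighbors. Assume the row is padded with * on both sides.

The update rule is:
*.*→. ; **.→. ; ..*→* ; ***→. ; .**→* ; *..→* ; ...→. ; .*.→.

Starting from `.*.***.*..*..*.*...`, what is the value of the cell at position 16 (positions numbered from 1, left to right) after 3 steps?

.

...*....**.**...*.*
*.*.*..**..*.*.*..*
.....***.**.....***
position 16 holds .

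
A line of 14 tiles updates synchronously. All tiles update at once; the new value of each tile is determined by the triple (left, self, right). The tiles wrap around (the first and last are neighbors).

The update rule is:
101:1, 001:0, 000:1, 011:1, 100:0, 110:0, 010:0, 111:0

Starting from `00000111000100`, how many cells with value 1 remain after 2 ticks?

11110100010001
00001001000101
count of 1: 4

4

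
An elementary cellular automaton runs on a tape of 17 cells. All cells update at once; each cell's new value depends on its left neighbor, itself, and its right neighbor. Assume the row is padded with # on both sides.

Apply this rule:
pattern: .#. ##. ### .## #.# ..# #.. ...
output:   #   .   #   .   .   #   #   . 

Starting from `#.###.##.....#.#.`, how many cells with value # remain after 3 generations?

8

generation 1: ...#....#...##.#.
generation 2: #.###..###.#...#.
generation 3: ...#.##.#..##.##.
count of #: 8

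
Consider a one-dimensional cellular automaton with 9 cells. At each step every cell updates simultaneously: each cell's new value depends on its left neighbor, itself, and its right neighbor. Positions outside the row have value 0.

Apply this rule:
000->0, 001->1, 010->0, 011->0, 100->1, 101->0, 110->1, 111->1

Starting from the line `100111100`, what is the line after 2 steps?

011011110
101001111

101001111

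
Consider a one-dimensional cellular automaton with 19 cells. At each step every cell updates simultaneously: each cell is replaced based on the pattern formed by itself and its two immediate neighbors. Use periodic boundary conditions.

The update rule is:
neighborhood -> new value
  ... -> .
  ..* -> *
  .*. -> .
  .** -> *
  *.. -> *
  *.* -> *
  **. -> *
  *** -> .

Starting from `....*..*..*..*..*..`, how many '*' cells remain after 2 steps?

15

step 1: ...*.**.**.**.**.*.
step 2: ..*.*************.*
count of *: 15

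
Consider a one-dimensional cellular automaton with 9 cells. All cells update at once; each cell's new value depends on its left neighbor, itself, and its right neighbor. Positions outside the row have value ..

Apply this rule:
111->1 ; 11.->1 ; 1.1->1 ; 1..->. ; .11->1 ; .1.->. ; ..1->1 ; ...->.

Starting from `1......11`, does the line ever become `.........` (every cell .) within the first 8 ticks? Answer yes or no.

no

......111
.....1111
....11111
...111111
..1111111
.11111111
111111111
111111111
tick 8 is 111111111, still not uniform .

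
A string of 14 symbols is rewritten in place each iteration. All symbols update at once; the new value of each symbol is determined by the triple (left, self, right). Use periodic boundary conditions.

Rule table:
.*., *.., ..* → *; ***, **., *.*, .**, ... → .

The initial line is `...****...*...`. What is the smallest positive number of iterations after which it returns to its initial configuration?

12

iteration 1: ..*....*.***..
iteration 2: .***..**....*.
iteration 3: *...**..*..***
iteration 4: .*.*..*****...
iteration 5: **.***.....*..
iteration 6: ......*...****
iteration 7: *....***.*....
iteration 8: **..*....**..*
iteration 9: ..****..*..**.
iteration 10: .*....*****..*
iteration 11: .**..*.....***
iteration 12: ...****...*...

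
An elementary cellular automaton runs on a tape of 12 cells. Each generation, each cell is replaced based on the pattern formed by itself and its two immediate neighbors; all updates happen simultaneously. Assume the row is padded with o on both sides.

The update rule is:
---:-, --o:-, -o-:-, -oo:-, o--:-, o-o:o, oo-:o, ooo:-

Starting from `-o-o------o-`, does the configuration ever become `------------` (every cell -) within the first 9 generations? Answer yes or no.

no

o-o--------o
oo----------
-o----------
o-----------
o-----------  (fixed point — unchanged through generation 9)
generation 9 is o-----------, still not uniform -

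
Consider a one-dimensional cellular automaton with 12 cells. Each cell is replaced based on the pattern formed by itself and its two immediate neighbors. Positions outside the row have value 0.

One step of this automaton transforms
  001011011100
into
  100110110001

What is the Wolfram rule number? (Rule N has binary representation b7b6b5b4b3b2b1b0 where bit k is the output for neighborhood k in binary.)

41

position 8: 111 → 0  (bit 7 = 0)
position 5: 110 → 0  (bit 6 = 0)
position 3: 101 → 1  (bit 5 = 1)
position 10: 100 → 0  (bit 4 = 0)
position 4: 011 → 1  (bit 3 = 1)
position 2: 010 → 0  (bit 2 = 0)
position 1: 001 → 0  (bit 1 = 0)
position 0: 000 → 1  (bit 0 = 1)
bits b7..b0 = 00101001 = 41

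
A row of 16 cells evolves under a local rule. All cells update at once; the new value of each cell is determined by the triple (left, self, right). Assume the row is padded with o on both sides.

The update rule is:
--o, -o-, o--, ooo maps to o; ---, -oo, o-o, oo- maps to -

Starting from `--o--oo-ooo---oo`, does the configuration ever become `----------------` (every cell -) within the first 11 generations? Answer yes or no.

generation 1: ooooo----o-o-o-o
generation 2: oooo-o--oo-o-o--
generation 3: ooo--ooo---o-ooo
generation 4: oo-oo-o-o-oo--oo
generation 5: o-----o-o---oo-o
generation 6: -o---oo-oo-o----
generation 7: -oo-o------oo--o
generation 8: ----oo----o--oo-
generation 9: o--o--o--oooo---
generation 10: -oooooooo-oo-o-o
generation 11: --oooooo-----o--
generation 11 is --oooooo-----o--, still not uniform -

no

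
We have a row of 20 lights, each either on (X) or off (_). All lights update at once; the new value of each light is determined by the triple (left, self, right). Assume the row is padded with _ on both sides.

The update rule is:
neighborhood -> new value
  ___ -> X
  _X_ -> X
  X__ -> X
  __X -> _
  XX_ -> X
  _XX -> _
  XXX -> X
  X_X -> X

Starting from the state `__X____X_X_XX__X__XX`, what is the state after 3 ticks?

X_XXXX_XXXX_XX_XX__X
XX_XXXX_XXXX_XX_XX_X
_XX_XXXX_XXXX_XX_XXX

_XX_XXXX_XXXX_XX_XXX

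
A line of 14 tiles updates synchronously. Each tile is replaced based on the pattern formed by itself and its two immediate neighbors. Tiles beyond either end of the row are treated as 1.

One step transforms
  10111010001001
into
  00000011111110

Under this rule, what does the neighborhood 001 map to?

1

At position 9 the neighborhood is 001; the next row has 1 there.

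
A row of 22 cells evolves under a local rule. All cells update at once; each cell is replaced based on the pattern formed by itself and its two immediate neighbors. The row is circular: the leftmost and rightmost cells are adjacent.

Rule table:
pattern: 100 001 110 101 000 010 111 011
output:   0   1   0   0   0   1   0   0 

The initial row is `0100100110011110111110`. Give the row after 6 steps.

step 1: 1101101000100000000000
step 2: 0000001001100000000001
step 3: 0000011010000000000011
step 4: 0000100010000000000100
step 5: 0001100110000000001100
step 6: 0010001000000000010000

0010001000000000010000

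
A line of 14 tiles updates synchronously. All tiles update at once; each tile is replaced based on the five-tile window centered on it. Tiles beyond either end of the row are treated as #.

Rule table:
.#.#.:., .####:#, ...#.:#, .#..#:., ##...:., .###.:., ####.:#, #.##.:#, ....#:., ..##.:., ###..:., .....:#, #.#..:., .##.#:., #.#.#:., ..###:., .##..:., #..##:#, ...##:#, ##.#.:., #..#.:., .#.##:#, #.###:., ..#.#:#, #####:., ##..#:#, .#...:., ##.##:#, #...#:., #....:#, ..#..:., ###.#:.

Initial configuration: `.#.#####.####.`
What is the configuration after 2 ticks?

..#.#.#.#.##.#
#.#......##.#.

#.#......##.#.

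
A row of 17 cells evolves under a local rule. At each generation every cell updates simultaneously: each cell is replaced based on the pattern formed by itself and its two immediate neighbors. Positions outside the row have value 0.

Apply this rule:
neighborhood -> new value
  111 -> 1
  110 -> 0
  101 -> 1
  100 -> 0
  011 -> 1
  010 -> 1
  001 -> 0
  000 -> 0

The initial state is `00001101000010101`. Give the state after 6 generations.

00001011000011111
00001110000011110
00001100000011100
00001000000011000
00001000000010000
00001000000010000

00001000000010000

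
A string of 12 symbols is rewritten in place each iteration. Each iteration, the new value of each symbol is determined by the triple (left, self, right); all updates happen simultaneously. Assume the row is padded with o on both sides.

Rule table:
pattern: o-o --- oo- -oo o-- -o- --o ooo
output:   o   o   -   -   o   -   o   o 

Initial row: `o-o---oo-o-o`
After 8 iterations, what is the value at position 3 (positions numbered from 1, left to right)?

o

-o-ooo--o-o-
o-o-o-oo-o-o
-o-o-o--o-o-
o-o-o-oo-o-o  (repeats iteration 2; period 2)
iteration 8: o-o-o-oo-o-o
position 3 holds o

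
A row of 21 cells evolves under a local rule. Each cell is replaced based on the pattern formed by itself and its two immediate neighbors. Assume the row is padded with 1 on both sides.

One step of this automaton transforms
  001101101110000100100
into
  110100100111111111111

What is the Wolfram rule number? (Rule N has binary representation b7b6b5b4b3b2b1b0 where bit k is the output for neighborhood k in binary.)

215

position 9: 111 → 1  (bit 7 = 1)
position 3: 110 → 1  (bit 6 = 1)
position 4: 101 → 0  (bit 5 = 0)
position 0: 100 → 1  (bit 4 = 1)
position 2: 011 → 0  (bit 3 = 0)
position 15: 010 → 1  (bit 2 = 1)
position 1: 001 → 1  (bit 1 = 1)
position 12: 000 → 1  (bit 0 = 1)
bits b7..b0 = 11010111 = 215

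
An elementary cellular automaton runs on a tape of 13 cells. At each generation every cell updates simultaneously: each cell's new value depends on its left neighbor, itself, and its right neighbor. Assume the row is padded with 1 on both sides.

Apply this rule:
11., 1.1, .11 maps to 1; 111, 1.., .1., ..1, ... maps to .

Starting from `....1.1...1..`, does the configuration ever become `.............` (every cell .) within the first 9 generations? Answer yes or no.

yes

.....1.......
.............
all cells are . at generation 2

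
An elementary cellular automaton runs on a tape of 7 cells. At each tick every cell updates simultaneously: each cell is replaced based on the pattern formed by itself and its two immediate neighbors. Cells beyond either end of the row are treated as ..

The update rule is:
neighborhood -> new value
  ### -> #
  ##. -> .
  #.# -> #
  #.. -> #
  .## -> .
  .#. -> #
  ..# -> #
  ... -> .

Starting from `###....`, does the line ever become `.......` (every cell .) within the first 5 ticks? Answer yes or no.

no

.#.#...
#####..
.###.#.
#.#.###
####.#.
tick 5 is ####.#., still not uniform .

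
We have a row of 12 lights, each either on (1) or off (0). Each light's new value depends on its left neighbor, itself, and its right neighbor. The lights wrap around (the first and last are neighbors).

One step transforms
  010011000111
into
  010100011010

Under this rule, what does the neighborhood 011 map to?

0

At position 4 the neighborhood is 011; the next row has 0 there.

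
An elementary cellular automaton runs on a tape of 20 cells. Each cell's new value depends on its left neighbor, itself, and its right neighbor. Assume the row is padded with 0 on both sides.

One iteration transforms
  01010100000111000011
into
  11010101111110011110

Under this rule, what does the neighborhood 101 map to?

0

At position 2 the neighborhood is 101; the next row has 0 there.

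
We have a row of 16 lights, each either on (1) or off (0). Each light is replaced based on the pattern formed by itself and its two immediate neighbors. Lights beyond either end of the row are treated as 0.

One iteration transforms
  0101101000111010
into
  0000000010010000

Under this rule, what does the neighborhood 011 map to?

0

At position 3 the neighborhood is 011; the next row has 0 there.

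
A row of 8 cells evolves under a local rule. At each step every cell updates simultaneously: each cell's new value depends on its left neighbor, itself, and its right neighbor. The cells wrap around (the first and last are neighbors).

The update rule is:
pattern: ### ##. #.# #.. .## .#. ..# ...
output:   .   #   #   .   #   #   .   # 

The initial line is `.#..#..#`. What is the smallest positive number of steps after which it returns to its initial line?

2

##..#..#
.#..#..#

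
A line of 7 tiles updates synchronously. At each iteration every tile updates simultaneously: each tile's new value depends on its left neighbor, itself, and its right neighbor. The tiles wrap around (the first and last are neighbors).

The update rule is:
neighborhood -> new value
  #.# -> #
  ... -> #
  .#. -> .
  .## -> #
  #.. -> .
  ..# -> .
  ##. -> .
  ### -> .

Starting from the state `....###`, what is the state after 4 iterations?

.#..##.

.##.#..
.#.#..#
#.#....
.#..##.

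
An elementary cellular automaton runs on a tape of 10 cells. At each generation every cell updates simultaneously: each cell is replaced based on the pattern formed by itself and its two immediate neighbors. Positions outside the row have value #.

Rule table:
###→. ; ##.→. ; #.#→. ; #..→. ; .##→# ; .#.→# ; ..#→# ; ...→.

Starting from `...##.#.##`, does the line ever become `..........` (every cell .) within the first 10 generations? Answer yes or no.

no

..##..#.#.
.##..##.#.
.#..##..#.
.#.##..##.
.#.#..##..
.#.#.##..#
.#.#.#..##
.#.#.#.##.
.#.#.#.#..
.#.#.#.#.#
generation 10 is .#.#.#.#.#, still not uniform .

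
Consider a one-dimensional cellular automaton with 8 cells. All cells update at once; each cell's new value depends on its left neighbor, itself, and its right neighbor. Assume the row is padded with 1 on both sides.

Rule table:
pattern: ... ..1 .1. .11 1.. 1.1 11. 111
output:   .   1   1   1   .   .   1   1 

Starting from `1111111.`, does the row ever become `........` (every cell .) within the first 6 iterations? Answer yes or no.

no

iteration 1: 1111111.  (fixed point — unchanged through iteration 6)
iteration 6 is 1111111., still not uniform .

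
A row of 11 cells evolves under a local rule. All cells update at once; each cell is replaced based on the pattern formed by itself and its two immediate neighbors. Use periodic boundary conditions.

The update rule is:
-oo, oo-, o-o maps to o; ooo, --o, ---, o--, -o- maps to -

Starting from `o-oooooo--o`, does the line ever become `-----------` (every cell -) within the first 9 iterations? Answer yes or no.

ooo----o--o
--o-------o
-----------
all cells are - at iteration 3

yes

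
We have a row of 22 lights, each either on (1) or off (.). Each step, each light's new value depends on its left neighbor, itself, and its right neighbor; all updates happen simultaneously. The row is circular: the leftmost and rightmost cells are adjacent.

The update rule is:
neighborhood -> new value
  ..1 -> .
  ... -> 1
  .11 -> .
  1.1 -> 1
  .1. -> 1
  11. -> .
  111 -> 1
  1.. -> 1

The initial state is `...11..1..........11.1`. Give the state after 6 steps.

11.11.11.11..111111111

11...1.1111111111...11
1.11.11.11111111.11..1
.1..1..1.111111.1..1..
.11.11.11.1111.111.111
1..1..1..1.11.1.1.1.1.
11.11.11.11..111111111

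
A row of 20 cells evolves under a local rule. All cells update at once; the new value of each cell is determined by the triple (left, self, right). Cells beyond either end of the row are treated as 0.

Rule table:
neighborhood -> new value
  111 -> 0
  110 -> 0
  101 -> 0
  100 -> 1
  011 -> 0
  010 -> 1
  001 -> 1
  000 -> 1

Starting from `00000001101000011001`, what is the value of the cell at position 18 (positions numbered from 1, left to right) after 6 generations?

0

11111110001111100111
00000001110000011000
11111110001111100111  (repeats generation 1; period 2)
generation 6: 00000001110000011000
position 18 holds 0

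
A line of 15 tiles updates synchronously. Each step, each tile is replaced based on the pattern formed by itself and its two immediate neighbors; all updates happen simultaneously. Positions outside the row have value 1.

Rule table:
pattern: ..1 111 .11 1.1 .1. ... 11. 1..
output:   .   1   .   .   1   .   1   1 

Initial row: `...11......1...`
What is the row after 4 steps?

1111...11....1.

1...11.....11..
11...11.....11.
111...11.....1.
1111...11....1.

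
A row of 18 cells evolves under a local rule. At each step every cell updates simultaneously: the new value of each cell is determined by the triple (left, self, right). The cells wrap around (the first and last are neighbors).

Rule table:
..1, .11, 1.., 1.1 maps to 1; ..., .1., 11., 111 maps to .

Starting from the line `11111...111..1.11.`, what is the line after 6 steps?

1....1.11..11.11.1
.1..1.11.111.11.11
1.11.11.11..11.11.
.11.11.11.111.11.1
11.11.11.11..11.1.
1.11.11.11.111.1.1

1.11.11.11.111.1.1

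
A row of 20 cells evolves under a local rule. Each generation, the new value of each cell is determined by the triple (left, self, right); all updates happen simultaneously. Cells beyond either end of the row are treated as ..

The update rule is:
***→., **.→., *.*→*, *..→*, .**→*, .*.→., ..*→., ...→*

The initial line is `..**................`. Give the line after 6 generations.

generation 1: *.*.****************
generation 2: .*.**...............
generation 3: ..**.***************
generation 4: *.*.**..............
generation 5: .*.**.**************
generation 6: ..**.**.............

..**.**.............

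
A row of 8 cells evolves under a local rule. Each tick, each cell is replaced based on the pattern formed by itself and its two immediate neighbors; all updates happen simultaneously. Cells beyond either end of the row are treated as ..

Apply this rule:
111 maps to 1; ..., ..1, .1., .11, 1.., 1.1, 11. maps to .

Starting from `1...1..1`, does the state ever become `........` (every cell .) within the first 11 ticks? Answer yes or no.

........
all cells are . at tick 1

yes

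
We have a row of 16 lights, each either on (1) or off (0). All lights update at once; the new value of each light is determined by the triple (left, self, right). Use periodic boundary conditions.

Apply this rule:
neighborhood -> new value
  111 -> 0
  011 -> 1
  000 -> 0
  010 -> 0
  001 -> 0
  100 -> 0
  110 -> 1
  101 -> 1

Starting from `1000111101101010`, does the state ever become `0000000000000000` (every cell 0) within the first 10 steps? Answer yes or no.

step 1: 0000100111110101
step 2: 0000000100011010
step 3: 0000000000011100
step 4: 0000000000010100
step 5: 0000000000001000
step 6: 0000000000000000
all cells are 0 at step 6

yes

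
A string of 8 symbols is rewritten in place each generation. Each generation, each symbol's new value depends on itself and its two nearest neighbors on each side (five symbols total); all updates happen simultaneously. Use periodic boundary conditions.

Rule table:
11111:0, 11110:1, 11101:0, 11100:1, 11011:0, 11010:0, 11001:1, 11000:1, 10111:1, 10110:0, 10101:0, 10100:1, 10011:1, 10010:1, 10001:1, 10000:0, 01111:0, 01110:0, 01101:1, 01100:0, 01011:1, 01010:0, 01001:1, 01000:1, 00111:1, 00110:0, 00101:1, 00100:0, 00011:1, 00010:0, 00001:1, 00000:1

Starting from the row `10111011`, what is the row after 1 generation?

00100010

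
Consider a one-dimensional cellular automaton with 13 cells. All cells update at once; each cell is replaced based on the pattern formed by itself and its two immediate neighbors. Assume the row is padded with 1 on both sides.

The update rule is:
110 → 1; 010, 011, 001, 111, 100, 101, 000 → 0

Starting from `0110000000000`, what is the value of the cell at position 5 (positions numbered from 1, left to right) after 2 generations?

0010000000000
0000000000000
position 5 holds 0

0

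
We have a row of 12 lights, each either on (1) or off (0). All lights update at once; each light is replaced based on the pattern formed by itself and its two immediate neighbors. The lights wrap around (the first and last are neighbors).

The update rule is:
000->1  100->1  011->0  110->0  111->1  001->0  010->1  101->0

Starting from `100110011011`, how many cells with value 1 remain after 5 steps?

4

step 1: 010001000001
step 2: 011101111101
step 3: 001000111001
step 4: 101110010101
step 5: 000101010100
count of 1: 4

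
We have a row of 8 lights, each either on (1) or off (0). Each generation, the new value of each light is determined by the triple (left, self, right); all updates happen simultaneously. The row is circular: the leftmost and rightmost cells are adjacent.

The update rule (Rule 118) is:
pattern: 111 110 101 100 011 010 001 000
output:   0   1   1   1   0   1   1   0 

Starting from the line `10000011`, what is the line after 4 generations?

11000100
01101111
10110001
11011010

11011010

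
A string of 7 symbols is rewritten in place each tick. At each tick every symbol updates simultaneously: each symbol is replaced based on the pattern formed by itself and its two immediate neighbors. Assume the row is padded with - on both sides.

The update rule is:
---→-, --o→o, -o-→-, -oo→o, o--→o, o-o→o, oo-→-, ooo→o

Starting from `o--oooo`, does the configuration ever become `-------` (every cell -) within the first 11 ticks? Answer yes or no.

no

-ooooo-
ooooo-o
oooo-o-
ooo-o-o
oo-o-o-
o-o-o-o
-o-o-o-
o-o-o-o  (repeats tick 6; period 2)
tick 11: -o-o-o-
tick 11 is -o-o-o-, still not uniform -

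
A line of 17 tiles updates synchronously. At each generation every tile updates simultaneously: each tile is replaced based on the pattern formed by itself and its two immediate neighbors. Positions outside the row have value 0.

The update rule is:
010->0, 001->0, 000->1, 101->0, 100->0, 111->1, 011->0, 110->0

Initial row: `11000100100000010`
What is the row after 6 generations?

generation 1: 00010000001111000
generation 2: 11000111100110011
generation 3: 00010011000000000
generation 4: 11000000011111111
generation 5: 00011111001111110
generation 6: 11001110000111100

11001110000111100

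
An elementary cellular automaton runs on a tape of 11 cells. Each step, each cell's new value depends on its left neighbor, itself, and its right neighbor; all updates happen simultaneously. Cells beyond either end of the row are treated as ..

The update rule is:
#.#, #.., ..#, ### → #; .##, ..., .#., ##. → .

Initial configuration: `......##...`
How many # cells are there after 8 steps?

6

.....#..#..
....#.##.#.
...#.#..#.#
..#.#.##.#.
.#.#.#..#.#
#.#.#.##.#.
.#.#.#..#.#  (repeats step 5; period 2)
step 8: #.#.#.##.#.
count of #: 6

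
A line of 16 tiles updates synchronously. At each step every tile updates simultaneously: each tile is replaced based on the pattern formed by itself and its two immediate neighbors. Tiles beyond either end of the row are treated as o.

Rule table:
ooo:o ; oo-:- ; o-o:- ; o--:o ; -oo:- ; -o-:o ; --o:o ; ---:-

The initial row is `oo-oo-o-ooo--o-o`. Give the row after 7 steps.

-----oo-o--oooo-

step 1: o-----o--o-ooo--
step 2: -o---ooooo--o-oo
step 3: -oo-o-ooo-ooo--o
step 4: ----o--o---o-oo-
step 5: o--oooooo-oo----
step 6: -oo-oooo----o--o
step 7: -----oo-o--oooo-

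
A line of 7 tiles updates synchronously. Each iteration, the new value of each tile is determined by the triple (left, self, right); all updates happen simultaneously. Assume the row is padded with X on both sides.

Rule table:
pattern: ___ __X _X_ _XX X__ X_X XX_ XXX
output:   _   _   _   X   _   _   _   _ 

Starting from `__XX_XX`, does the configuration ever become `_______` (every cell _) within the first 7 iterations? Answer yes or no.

__X__X_
_______
all cells are _ at iteration 2

yes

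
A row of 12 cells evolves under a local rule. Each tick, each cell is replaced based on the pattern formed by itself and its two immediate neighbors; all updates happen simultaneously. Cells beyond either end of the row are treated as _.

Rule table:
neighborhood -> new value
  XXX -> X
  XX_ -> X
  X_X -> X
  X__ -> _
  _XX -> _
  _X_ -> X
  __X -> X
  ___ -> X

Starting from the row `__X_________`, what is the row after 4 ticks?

XXX_XXXXXXXX
_XXX_XXXXXXX
X_XXX_XXXXXX
XX_XXX_XXXXX

XX_XXX_XXXXX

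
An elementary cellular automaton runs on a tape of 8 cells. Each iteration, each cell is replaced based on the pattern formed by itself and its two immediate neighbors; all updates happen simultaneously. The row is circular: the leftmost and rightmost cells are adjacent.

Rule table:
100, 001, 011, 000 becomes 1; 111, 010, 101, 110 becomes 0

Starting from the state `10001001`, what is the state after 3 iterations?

01110111
01000100
10111011

10111011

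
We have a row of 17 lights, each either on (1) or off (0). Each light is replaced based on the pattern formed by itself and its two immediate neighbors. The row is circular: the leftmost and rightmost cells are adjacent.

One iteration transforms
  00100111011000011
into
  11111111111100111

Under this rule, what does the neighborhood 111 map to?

1

At position 6 the neighborhood is 111; the next row has 1 there.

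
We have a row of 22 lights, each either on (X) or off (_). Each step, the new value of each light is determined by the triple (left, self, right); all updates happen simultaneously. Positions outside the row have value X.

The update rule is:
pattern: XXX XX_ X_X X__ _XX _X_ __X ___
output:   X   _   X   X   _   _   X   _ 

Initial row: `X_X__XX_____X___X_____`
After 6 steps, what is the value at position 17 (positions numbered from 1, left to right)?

_X_XX__X___X_X_X_X___X
X_X__XX_X_X_X_X_X_X_X_
_X_XX__X_X_X_X_X_X_X_X
X_X__XX_X_X_X_X_X_X_X_  (repeats step 2; period 2)
step 6: X_X__XX_X_X_X_X_X_X_X_
position 17 holds X

X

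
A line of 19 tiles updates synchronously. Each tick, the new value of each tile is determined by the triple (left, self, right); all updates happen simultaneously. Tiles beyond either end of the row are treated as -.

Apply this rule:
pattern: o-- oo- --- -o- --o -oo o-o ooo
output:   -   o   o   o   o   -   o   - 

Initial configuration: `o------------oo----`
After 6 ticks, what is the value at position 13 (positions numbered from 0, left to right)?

-

o-ooooooooooo-o-ooo
oo----------oooo--o
-o-ooooooooo---o-oo
ooo--------o-oooo-o
--o-ooooooooo---ooo
oooo--------o-oo--o
position 13 holds -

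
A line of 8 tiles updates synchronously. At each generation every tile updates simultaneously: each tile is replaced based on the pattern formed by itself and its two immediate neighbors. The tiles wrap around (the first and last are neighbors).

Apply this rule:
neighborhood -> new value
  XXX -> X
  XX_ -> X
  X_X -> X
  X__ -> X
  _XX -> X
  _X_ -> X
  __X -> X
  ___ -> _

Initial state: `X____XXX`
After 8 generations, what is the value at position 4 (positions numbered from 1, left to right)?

X

generation 1: XX__XXXX
generation 2: XXXXXXXX
generation 3: XXXXXXXX  (fixed point — unchanged through generation 8)
position 4 holds X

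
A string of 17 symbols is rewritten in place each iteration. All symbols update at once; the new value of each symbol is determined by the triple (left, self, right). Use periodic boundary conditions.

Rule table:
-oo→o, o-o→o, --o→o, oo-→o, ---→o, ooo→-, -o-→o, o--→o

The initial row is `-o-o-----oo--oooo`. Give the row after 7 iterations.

oooooooooooooo--o
-------------oooo
oooooooooooooo--o  (repeats iteration 1; period 2)
iteration 7: oooooooooooooo--o

oooooooooooooo--o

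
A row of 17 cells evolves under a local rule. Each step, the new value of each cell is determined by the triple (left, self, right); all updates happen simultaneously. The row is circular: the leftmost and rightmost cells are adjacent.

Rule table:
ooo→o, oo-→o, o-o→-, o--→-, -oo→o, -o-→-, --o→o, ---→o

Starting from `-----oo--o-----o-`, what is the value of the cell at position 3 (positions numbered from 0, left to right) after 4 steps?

ooooooo-o--oooo--
ooooooo---ooooo-o
ooooooo-ooooooo-o
ooooooo-ooooooo-o
position 3 holds o

o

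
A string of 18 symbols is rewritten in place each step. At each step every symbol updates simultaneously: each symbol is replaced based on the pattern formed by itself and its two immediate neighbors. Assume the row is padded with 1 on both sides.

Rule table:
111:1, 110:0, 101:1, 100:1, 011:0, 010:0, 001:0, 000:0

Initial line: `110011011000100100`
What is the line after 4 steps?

010101000100100010

101000100100010010
010100010010001001
101010001001000100
010101000100100010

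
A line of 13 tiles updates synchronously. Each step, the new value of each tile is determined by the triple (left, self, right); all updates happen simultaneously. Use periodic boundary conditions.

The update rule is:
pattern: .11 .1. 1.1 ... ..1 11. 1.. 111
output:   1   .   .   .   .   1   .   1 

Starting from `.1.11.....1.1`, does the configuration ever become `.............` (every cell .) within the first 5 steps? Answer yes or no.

...11........
...11........  (fixed point — unchanged through step 5)
step 5 is ...11........, still not uniform .

no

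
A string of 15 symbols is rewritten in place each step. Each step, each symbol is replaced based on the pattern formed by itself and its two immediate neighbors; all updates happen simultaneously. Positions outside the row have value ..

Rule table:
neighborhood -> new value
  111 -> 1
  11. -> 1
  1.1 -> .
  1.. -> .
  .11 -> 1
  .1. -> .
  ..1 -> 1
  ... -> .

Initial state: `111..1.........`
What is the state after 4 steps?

step 1: 111.1..........
step 2: 111............
step 3: 111............  (fixed point — unchanged through step 4)

111............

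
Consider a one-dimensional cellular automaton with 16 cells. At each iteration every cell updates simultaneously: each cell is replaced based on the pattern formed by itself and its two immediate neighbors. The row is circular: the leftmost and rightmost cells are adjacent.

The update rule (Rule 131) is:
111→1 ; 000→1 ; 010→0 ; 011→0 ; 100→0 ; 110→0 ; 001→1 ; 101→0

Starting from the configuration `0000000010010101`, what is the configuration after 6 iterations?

0111111100100000
1011111001001111
0001110010010111
0110100100100010
1000001001001100
0011110010010001

0011110010010001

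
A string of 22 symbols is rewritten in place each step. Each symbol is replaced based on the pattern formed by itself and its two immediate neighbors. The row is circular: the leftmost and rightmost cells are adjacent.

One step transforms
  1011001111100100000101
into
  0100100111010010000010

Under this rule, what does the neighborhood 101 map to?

1

At position 1 the neighborhood is 101; the next row has 1 there.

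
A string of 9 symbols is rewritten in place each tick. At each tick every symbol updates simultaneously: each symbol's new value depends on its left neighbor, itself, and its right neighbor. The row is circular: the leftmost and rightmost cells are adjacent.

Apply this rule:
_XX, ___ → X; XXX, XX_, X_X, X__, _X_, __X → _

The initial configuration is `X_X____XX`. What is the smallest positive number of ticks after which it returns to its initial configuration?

____XX_X_
XXX_X____
X_____XX_
__XXX_X__
X_X_____X
____XXX_X
_XX_X____
_X____XXX
___XX_X__
XX_X____X
_____XX_X
_XXX_X___
_X_____XX
___XXX_X_
XX_X_____
X____XXX_
__XX_X___
X_X____XX

18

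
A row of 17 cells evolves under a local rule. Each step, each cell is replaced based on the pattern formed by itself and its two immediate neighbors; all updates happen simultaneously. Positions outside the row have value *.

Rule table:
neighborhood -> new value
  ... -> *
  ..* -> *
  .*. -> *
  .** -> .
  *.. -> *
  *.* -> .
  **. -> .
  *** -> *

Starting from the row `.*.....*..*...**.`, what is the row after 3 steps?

**.*********...**

step 1: .*************...
step 2: ..***********.***
step 3: **.*********...**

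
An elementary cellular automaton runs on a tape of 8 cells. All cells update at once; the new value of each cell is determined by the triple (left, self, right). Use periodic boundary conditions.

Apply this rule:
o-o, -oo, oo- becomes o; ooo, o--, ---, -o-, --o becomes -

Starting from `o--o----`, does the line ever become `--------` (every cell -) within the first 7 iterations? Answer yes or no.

yes

--------
all cells are - at iteration 1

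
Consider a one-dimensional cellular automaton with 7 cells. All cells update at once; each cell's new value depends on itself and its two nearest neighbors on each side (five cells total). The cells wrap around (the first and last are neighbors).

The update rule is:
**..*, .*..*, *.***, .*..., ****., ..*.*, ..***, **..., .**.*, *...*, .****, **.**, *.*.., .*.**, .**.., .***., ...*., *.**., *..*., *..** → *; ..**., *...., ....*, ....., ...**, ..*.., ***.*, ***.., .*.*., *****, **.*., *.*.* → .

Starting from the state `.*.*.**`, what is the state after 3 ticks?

***..*.

....***
*...**.
***..*.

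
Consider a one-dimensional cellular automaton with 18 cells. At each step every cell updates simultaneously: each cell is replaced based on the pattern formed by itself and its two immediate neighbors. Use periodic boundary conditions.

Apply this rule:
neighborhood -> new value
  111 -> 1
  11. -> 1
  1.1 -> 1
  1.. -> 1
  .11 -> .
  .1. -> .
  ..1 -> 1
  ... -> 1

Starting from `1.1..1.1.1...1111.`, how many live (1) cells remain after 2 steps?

12

.1.11.1.1.111.1111
1.1.11.1.1.111.111
count of 1: 12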